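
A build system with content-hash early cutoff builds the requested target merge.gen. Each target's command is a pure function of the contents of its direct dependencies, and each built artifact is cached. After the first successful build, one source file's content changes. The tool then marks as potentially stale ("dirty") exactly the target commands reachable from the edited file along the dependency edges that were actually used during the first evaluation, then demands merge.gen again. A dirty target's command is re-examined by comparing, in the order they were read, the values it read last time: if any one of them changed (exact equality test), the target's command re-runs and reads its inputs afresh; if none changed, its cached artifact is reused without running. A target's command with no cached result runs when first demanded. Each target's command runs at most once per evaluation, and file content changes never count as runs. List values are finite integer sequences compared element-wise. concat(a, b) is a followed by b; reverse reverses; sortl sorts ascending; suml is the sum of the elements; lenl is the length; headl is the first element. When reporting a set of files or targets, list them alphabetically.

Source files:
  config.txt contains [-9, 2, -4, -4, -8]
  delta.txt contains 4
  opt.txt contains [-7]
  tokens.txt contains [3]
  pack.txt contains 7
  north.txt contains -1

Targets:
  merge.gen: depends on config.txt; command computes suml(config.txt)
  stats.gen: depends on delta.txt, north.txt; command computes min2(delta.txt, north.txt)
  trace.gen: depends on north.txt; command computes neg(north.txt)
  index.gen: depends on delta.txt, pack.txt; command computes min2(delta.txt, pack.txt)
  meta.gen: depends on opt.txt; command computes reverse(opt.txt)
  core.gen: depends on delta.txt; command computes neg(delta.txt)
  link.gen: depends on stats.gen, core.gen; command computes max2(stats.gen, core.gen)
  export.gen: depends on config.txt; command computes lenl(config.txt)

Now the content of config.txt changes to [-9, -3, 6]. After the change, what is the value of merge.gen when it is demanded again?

New value of merge.gen: -6.

First evaluation (everything demanded from the output):
  merge.gen = suml([-9, 2, -4, -4, -8]) = -23

Propagation after the edit:
  merge.gen: runs — config.txt [-9, 2, -4, -4, -8]->[-9, -3, 6]; result -6.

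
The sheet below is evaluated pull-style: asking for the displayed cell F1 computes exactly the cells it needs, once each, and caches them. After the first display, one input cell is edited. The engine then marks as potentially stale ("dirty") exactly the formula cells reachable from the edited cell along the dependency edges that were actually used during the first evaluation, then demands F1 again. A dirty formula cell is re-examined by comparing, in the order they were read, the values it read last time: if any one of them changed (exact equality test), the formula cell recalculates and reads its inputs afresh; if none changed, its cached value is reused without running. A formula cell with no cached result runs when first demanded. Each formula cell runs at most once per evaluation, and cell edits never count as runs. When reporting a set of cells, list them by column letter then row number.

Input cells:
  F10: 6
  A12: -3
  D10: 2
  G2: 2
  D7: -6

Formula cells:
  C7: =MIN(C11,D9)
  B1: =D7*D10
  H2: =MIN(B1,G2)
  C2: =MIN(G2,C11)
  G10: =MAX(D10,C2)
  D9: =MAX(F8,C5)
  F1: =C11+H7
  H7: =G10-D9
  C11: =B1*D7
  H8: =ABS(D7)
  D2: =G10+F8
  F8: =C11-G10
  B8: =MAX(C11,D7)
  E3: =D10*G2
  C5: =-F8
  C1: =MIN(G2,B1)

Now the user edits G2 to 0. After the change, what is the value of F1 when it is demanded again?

Demanding F1 again yields 4.
Note the absorption at G10: it re-runs yet its value is the same, leaving the output's value untouched.

First demand of the output computes:
  B1 = -6 * 2 = -12
  C11 = -12 * -6 = 72
  C2 = MIN(2, 72) = 2
  G10 = MAX(2, 2) = 2
  F8 = 72 - 2 = 70
  C5 = -(70) = -70
  D9 = MAX(70, -70) = 70
  H7 = 2 - 70 = -68
  F1 = 72 + -68 = 4

After the edit, cleaning proceeds:
  C2: a read changed (G2 2->0) — executes, giving 0.
  G10: a read changed (C2 2->0) — executes, giving 2 — identical to its old value.
  F8: dirty, but its reads are unchanged (C11 unchanged, G10 unchanged); cached 70 stands.
  C5: dirty, but its reads are unchanged (F8 unchanged); cached -70 stands.
  D9: dirty, but its reads are unchanged (F8 unchanged, C5 unchanged); cached 70 stands.
  H7: dirty, but its reads are unchanged (G10 unchanged, D9 unchanged); cached -68 stands.
  F1: dirty, but its reads are unchanged (C11 unchanged, H7 unchanged); cached 4 stands.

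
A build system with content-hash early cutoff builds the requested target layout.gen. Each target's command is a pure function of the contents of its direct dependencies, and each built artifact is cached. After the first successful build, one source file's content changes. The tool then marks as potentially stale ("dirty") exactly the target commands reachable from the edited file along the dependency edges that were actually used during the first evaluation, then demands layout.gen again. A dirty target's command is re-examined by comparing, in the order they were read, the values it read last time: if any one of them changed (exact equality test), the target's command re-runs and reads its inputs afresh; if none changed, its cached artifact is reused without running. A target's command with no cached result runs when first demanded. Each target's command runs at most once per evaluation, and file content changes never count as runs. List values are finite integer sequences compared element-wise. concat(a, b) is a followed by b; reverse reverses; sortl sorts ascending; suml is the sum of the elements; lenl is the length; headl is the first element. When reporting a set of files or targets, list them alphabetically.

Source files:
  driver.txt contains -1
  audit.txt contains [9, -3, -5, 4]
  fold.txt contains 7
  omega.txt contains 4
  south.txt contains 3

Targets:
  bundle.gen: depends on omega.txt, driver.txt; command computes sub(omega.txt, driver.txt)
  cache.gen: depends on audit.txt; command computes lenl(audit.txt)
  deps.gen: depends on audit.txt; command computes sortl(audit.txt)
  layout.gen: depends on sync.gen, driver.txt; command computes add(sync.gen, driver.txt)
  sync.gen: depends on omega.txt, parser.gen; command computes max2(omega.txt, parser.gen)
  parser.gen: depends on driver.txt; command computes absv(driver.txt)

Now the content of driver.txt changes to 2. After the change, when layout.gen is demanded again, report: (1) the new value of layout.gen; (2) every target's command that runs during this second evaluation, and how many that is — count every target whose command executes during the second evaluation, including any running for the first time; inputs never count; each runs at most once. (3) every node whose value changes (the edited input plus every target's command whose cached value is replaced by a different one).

New value of layout.gen: 6.
Target commands that run: layout.gen, parser.gen, sync.gen — 3 in total.
Values that change: driver.txt, layout.gen, parser.gen.

First evaluation (everything demanded from the output):
  parser.gen = absv(-1) = 1
  sync.gen = max2(4, 1) = 4
  layout.gen = add(4, -1) = 3

Propagation after the edit:
  parser.gen: runs — driver.txt -1->2; result 2.
  sync.gen: runs — parser.gen 1->2; result 4 (same value as before).
  layout.gen: runs — driver.txt -1->2; result 6.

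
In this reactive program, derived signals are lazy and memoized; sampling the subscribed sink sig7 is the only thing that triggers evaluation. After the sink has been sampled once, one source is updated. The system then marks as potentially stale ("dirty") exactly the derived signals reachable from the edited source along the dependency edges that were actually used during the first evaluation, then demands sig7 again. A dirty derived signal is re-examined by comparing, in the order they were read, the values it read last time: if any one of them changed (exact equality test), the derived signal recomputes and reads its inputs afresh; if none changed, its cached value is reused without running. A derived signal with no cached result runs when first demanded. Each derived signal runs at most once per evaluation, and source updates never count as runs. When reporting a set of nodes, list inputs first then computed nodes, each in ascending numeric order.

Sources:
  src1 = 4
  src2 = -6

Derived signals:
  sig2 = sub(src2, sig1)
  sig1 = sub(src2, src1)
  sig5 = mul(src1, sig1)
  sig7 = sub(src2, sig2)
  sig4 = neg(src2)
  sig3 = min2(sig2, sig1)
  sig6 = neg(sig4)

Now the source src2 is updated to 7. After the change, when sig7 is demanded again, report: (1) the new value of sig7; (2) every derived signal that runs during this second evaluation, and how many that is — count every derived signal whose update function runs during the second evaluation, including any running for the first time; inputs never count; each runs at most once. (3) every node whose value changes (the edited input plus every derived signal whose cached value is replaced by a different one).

Demanding sig7 again yields 3.
3 derived signals run: sig1, sig2, sig7.
The nodes whose values change: src2, sig1, sig7.

First demand of the output computes:
  sig1 = sub(-6, 4) = -10
  sig2 = sub(-6, -10) = 4
  sig7 = sub(-6, 4) = -10

After the edit, cleaning proceeds:
  sig1: a read changed (src2 -6->7) — executes, giving 3.
  sig2: a read changed (src2 -6->7; sig1 -10->3) — executes, giving 4 — identical to its old value.
  sig7: a read changed (src2 -6->7) — executes, giving 3.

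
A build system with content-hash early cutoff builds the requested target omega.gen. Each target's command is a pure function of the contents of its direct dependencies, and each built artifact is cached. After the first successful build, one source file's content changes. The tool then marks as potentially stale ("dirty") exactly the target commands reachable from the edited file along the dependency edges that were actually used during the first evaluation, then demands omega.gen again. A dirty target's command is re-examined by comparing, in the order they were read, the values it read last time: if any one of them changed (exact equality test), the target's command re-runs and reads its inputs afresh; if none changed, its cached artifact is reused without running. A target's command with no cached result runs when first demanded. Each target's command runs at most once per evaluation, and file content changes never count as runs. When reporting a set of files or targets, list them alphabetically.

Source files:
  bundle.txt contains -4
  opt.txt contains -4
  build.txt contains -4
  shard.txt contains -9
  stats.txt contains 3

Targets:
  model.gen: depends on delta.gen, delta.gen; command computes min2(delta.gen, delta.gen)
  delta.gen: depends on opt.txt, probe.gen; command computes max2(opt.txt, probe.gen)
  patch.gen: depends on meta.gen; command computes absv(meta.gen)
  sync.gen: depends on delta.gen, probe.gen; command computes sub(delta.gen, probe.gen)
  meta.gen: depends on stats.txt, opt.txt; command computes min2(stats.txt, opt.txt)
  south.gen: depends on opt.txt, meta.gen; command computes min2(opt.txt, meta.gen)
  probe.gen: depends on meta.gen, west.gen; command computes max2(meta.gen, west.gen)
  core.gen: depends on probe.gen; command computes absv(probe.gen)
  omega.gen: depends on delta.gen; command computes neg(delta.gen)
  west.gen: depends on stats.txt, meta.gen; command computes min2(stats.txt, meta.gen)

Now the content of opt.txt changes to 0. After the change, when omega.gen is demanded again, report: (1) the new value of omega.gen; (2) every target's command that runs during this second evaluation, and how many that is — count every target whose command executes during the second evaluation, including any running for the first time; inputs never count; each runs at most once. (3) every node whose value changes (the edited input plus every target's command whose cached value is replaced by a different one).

New value of omega.gen: 0.
Target commands that run: delta.gen, meta.gen, omega.gen, probe.gen, west.gen — 5 in total.
Values that change: delta.gen, meta.gen, omega.gen, opt.txt, probe.gen, west.gen.

First evaluation (everything demanded from the output):
  meta.gen = min2(3, -4) = -4
  west.gen = min2(3, -4) = -4
  probe.gen = max2(-4, -4) = -4
  delta.gen = max2(-4, -4) = -4
  omega.gen = neg(-4) = 4

Propagation after the edit:
  meta.gen: runs — opt.txt -4->0; result 0.
  west.gen: runs — meta.gen -4->0; result 0.
  probe.gen: runs — meta.gen -4->0; west.gen -4->0; result 0.
  delta.gen: runs — opt.txt -4->0; probe.gen -4->0; result 0.
  omega.gen: runs — delta.gen -4->0; result 0.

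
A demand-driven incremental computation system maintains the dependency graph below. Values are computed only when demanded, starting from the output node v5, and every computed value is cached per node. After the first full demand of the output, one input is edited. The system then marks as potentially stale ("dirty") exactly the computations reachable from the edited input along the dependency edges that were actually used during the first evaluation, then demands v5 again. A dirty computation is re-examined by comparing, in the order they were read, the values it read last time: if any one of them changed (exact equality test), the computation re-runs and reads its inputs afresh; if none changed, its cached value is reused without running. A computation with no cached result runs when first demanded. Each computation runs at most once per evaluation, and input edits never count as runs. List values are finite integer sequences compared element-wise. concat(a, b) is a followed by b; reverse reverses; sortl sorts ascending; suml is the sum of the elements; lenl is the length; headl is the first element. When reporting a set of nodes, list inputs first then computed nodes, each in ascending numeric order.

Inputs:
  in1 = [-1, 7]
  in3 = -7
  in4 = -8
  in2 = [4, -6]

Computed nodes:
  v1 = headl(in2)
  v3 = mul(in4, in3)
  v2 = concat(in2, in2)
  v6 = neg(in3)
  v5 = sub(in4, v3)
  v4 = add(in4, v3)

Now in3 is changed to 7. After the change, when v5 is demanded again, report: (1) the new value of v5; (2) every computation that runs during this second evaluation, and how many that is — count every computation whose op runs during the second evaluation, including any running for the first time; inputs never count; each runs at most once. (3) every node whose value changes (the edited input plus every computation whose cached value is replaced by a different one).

New value of v5: 48.
Computations that run: v3, v5 — 2 in total.
Values that change: in3, v3, v5.

First evaluation (everything demanded from the output):
  v3 = mul(-8, -7) = 56
  v5 = sub(-8, 56) = -64

Propagation after the edit:
  v3: runs — in3 -7->7; result -56.
  v5: runs — v3 56->-56; result 48.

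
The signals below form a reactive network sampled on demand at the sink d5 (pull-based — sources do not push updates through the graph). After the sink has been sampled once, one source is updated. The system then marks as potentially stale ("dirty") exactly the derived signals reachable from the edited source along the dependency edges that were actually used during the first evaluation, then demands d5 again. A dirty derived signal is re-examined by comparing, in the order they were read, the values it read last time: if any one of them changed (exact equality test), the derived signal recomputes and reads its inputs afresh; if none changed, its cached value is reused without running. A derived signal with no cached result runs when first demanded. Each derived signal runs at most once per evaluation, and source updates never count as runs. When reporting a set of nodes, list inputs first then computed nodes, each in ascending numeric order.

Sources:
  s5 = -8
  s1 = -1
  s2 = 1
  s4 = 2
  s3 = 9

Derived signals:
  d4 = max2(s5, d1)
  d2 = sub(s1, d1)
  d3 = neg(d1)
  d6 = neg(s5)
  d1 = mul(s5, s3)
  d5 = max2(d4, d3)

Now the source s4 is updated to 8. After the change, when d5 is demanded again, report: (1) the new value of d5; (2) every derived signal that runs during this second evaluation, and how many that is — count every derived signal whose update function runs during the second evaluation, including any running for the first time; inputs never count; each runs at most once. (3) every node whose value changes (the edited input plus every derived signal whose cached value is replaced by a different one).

d5 now evaluates to 72.
Run set: none (0 run).
Changed values: s4.
The important point: nothing the output needs ever reads s4, so the edit is invisible to it.

Initial pass — values computed on the first demand:
  d1 = mul(-8, 9) = -72
  d3 = neg(-72) = 72
  d4 = max2(-8, -72) = -8
  d5 = max2(-8, 72) = 72

Second demand — change propagation:
  no demanded computation ever read s4, so the edit dirties nothing and nothing runs.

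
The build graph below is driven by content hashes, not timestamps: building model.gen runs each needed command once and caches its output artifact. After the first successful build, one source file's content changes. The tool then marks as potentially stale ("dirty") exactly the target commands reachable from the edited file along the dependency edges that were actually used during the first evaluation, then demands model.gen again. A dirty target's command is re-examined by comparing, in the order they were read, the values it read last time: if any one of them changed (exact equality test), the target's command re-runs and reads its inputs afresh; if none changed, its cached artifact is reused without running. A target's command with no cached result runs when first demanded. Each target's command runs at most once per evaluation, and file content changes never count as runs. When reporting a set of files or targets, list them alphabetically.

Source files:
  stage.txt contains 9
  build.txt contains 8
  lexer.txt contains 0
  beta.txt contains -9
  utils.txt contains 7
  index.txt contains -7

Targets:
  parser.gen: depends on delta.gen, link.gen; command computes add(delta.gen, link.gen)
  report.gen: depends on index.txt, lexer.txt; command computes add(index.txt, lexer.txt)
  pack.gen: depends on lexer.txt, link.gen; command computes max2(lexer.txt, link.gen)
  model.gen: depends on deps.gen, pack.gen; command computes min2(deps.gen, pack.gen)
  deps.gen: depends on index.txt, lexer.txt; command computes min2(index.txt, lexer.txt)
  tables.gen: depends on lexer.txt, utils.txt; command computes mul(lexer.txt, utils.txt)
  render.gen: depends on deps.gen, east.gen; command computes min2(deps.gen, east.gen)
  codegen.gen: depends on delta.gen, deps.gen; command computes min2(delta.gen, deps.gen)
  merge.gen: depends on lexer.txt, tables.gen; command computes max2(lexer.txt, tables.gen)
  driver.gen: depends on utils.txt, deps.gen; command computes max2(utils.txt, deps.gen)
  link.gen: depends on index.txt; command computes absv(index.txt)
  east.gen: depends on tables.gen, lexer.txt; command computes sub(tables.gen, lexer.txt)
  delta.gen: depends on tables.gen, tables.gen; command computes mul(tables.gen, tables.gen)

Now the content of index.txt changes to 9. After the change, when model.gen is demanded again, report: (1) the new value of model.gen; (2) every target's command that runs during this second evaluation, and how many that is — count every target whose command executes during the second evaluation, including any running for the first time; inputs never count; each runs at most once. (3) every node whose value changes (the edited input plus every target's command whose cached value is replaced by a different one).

model.gen now evaluates to 0.
Run set: deps.gen, link.gen, model.gen, pack.gen (4 run).
Changed values: deps.gen, index.txt, link.gen, model.gen, pack.gen.

Initial pass — values computed on the first demand:
  deps.gen = min2(-7, 0) = -7
  link.gen = absv(-7) = 7
  pack.gen = max2(0, 7) = 7
  model.gen = min2(-7, 7) = -7

Second demand — change propagation:
  deps.gen: re-runs because index.txt -7->9; new result 0.
  link.gen: re-runs because index.txt -7->9; new result 9.
  pack.gen: re-runs because link.gen 7->9; new result 9.
  model.gen: re-runs because deps.gen -7->0; pack.gen 7->9; new result 0.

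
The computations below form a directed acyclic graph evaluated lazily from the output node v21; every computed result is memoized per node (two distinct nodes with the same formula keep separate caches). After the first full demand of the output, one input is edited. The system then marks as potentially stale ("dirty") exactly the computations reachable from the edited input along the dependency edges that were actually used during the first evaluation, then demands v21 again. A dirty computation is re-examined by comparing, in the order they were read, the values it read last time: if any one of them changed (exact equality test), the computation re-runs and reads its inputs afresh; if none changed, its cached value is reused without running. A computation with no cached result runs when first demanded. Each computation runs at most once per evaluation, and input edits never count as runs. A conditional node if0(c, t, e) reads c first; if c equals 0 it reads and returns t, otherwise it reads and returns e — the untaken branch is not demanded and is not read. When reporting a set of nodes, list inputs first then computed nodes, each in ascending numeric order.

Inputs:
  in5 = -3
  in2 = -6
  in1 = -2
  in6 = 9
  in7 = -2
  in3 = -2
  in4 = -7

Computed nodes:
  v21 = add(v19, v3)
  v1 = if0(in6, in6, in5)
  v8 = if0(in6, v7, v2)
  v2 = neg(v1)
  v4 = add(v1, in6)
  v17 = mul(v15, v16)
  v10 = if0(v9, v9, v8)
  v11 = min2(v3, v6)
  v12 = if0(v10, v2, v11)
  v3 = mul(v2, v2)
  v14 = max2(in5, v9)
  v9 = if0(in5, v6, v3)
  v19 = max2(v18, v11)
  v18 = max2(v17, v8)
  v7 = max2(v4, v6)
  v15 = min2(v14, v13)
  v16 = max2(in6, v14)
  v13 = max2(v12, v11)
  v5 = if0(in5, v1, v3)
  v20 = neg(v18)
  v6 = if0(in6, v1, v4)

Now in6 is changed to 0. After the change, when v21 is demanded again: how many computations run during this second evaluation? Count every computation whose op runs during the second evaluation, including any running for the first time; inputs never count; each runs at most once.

19 computations run: v1, v2, v3, v4, v6, v7, v8, v9, v10, v11, v12, v13, v14, v15, v16, v17, v18, v19, v21.
Note the branch switch — v7 had no cache and runs now for the first time.

First demand of the output computes:
  v1 = if0(in6=9 -> else branch in5) = -3
  v2 = neg(-3) = 3
  v3 = mul(3, 3) = 9
  v4 = add(-3, 9) = 6
  v6 = if0(in6=9 -> else branch v4) = 6
  v8 = if0(in6=9 -> else branch v2) = 3
  v9 = if0(in5=-3 -> else branch v3) = 9
  v10 = if0(v9=9 -> else branch v8) = 3
  v11 = min2(9, 6) = 6
  v12 = if0(v10=3 -> else branch v11) = 6
  v13 = max2(6, 6) = 6
  v14 = max2(-3, 9) = 9
  v15 = min2(9, 6) = 6
  v16 = max2(9, 9) = 9
  v17 = mul(6, 9) = 54
  v18 = max2(54, 3) = 54
  v19 = max2(54, 6) = 54
  v21 = add(54, 9) = 63

After the edit, cleaning proceeds:
  v1: a read changed (in6 9->0) — executes, giving 0.
  v2: a read changed (v1 -3->0) — executes, giving 0.
  v3: a read changed (v2 3->0; v2 3->0) — executes, giving 0.
  v4: a read changed (v1 -3->0; in6 9->0) — executes, giving 0.
  v6: a read changed (in6 9->0; v4 6->0) — executes, giving 0.
  v7: had never run; runs now, result 0.
  v8: a read changed (in6 9->0; v2 3->0) — executes, giving 0.
  v9: a read changed (v3 9->0) — executes, giving 0.
  v10: a read changed (v9 9->0; v8 3->0) — executes, giving 0.
  v11: a read changed (v3 9->0; v6 6->0) — executes, giving 0.
  v12: a read changed (v10 3->0; v11 6->0) — executes, giving 0.
  v13: a read changed (v12 6->0; v11 6->0) — executes, giving 0.
  v14: a read changed (v9 9->0) — executes, giving 0.
  v15: a read changed (v14 9->0; v13 6->0) — executes, giving 0.
  v16: a read changed (in6 9->0; v14 9->0) — executes, giving 0.
  v17: a read changed (v15 6->0; v16 9->0) — executes, giving 0.
  v18: a read changed (v17 54->0; v8 3->0) — executes, giving 0.
  v19: a read changed (v18 54->0; v11 6->0) — executes, giving 0.
  v21: a read changed (v19 54->0; v3 9->0) — executes, giving 0.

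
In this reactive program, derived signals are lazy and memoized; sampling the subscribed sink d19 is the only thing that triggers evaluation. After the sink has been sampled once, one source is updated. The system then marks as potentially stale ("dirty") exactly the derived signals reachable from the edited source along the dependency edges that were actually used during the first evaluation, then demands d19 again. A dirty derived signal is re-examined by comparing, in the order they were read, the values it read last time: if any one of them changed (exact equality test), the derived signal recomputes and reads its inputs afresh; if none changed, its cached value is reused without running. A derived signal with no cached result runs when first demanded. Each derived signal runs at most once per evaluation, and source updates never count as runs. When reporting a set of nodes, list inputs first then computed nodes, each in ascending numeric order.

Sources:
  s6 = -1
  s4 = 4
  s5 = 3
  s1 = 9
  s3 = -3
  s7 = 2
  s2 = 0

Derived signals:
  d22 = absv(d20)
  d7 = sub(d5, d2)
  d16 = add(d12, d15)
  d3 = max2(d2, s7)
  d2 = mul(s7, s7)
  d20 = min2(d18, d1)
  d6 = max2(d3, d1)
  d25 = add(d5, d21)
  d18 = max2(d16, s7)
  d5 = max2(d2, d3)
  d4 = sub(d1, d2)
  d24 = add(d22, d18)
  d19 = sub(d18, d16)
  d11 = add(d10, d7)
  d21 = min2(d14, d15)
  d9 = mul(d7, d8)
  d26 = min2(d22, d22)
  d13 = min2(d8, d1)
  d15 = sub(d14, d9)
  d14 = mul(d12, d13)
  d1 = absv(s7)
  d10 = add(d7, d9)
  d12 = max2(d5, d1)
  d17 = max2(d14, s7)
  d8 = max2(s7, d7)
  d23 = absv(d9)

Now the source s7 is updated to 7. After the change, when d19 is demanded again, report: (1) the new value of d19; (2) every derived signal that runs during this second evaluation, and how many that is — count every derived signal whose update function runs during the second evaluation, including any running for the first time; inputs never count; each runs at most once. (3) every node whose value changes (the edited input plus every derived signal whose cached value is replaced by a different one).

Demanding d19 again yields 0.
14 derived signals run: d1, d2, d3, d5, d7, d8, d9, d12, d13, d14, d15, d16, d18, d19.
The nodes whose values change: s7, d1, d2, d3, d5, d8, d12, d13, d14, d15, d16, d18.

First demand of the output computes:
  d1 = absv(2) = 2
  d2 = mul(2, 2) = 4
  d3 = max2(4, 2) = 4
  d5 = max2(4, 4) = 4
  d7 = sub(4, 4) = 0
  d8 = max2(2, 0) = 2
  d9 = mul(0, 2) = 0
  d12 = max2(4, 2) = 4
  d13 = min2(2, 2) = 2
  d14 = mul(4, 2) = 8
  d15 = sub(8, 0) = 8
  d16 = add(4, 8) = 12
  d18 = max2(12, 2) = 12
  d19 = sub(12, 12) = 0

After the edit, cleaning proceeds:
  d1: a read changed (s7 2->7) — executes, giving 7.
  d2: a read changed (s7 2->7; s7 2->7) — executes, giving 49.
  d3: a read changed (d2 4->49; s7 2->7) — executes, giving 49.
  d5: a read changed (d2 4->49; d3 4->49) — executes, giving 49.
  d7: a read changed (d5 4->49; d2 4->49) — executes, giving 0 — identical to its old value.
  d8: a read changed (s7 2->7) — executes, giving 7.
  d9: a read changed (d8 2->7) — executes, giving 0 — identical to its old value.
  d12: a read changed (d5 4->49; d1 2->7) — executes, giving 49.
  d13: a read changed (d8 2->7; d1 2->7) — executes, giving 7.
  d14: a read changed (d12 4->49; d13 2->7) — executes, giving 343.
  d15: a read changed (d14 8->343) — executes, giving 343.
  d16: a read changed (d12 4->49; d15 8->343) — executes, giving 392.
  d18: a read changed (d16 12->392; s7 2->7) — executes, giving 392.
  d19: a read changed (d18 12->392; d16 12->392) — executes, giving 0 — identical to its old value.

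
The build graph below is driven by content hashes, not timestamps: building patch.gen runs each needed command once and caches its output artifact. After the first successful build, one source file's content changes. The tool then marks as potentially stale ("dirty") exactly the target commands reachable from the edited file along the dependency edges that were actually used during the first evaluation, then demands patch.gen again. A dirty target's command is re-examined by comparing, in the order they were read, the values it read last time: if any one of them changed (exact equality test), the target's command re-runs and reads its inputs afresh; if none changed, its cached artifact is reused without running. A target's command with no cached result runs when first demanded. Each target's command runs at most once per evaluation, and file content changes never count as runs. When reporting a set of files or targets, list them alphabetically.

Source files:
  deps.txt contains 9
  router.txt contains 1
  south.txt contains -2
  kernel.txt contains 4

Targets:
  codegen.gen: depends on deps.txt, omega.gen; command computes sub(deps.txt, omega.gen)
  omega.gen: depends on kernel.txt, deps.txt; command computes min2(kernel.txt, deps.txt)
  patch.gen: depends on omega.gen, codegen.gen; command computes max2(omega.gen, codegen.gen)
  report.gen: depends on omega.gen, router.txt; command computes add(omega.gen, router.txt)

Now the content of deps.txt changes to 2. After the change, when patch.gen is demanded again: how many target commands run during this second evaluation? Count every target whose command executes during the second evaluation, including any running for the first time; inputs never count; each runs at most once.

Run set: codegen.gen, omega.gen, patch.gen (3 run).

Initial pass — values computed on the first demand:
  omega.gen = min2(4, 9) = 4
  codegen.gen = sub(9, 4) = 5
  patch.gen = max2(4, 5) = 5

Second demand — change propagation:
  omega.gen: re-runs because deps.txt 9->2; new result 2.
  codegen.gen: re-runs because deps.txt 9->2; omega.gen 4->2; new result 0.
  patch.gen: re-runs because omega.gen 4->2; codegen.gen 5->0; new result 2.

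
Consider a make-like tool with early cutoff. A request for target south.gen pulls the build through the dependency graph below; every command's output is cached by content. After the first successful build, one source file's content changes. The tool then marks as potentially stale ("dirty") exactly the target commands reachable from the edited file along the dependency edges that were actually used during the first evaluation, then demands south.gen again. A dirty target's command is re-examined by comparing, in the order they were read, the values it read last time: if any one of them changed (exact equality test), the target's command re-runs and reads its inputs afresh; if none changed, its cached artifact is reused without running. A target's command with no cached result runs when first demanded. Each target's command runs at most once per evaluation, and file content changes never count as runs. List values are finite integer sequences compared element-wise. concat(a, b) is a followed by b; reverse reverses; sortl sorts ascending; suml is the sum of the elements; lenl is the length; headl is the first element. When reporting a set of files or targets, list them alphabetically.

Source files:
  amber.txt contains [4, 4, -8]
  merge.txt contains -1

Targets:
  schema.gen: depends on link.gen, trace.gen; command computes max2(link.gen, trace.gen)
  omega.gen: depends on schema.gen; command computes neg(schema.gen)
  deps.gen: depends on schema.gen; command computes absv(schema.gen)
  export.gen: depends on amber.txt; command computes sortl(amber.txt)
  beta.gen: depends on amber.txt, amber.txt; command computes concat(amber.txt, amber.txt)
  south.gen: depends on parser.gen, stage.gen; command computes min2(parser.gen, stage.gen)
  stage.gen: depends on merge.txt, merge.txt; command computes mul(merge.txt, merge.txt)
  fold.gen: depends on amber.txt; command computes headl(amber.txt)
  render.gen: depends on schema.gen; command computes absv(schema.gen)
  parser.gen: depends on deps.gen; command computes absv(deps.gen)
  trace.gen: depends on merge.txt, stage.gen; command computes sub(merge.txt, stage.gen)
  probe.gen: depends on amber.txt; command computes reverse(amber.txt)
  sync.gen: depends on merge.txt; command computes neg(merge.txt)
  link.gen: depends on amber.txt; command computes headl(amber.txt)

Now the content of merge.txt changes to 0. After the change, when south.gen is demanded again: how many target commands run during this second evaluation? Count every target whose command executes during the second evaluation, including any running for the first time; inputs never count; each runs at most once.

First demand of the output computes:
  link.gen = headl([4, 4, -8]) = 4
  stage.gen = mul(-1, -1) = 1
  trace.gen = sub(-1, 1) = -2
  schema.gen = max2(4, -2) = 4
  deps.gen = absv(4) = 4
  parser.gen = absv(4) = 4
  south.gen = min2(4, 1) = 1

After the edit, cleaning proceeds:
  stage.gen: a read changed (merge.txt -1->0; merge.txt -1->0) — executes, giving 0.
  trace.gen: a read changed (merge.txt -1->0; stage.gen 1->0) — executes, giving 0.
  schema.gen: a read changed (trace.gen -2->0) — executes, giving 4 — identical to its old value.
  deps.gen: dirty, but its reads are unchanged (schema.gen unchanged); cached 4 stands.
  parser.gen: dirty, but its reads are unchanged (deps.gen unchanged); cached 4 stands.
  south.gen: a read changed (stage.gen 1->0) — executes, giving 0.

Note where the cutoff bites: deps.gen is checked, finds nothing changed, and keeps its cache.

4 target commands run: schema.gen, south.gen, stage.gen, trace.gen.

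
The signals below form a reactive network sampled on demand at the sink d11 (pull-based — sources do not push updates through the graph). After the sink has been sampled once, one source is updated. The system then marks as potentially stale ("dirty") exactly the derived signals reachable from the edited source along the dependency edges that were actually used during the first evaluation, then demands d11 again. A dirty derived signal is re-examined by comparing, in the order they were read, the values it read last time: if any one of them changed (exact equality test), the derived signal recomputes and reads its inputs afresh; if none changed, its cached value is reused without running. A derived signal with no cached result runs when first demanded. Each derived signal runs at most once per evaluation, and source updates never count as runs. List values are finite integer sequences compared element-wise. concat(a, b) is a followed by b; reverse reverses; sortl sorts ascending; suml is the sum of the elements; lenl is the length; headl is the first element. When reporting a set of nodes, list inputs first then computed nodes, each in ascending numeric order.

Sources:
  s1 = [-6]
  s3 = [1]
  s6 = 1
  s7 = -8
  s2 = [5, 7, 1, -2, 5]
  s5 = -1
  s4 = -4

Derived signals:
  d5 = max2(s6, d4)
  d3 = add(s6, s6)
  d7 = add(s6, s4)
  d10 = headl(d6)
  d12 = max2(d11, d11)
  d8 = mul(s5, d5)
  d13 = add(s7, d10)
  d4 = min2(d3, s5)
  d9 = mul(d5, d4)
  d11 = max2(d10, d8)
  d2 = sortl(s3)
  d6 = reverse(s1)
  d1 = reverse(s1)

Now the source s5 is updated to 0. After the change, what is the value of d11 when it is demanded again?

d11 now evaluates to 0.

Initial pass — values computed on the first demand:
  d3 = add(1, 1) = 2
  d4 = min2(2, -1) = -1
  d5 = max2(1, -1) = 1
  d6 = reverse([-6]) = [-6]
  d8 = mul(-1, 1) = -1
  d10 = headl([-6]) = -6
  d11 = max2(-6, -1) = -1

Second demand — change propagation:
  d4: re-runs because s5 -1->0; new result 0.
  d5: re-runs because d4 -1->0; new result 1 (unchanged).
  d8: re-runs because s5 -1->0; new result 0.
  d11: re-runs because d8 -1->0; new result 0.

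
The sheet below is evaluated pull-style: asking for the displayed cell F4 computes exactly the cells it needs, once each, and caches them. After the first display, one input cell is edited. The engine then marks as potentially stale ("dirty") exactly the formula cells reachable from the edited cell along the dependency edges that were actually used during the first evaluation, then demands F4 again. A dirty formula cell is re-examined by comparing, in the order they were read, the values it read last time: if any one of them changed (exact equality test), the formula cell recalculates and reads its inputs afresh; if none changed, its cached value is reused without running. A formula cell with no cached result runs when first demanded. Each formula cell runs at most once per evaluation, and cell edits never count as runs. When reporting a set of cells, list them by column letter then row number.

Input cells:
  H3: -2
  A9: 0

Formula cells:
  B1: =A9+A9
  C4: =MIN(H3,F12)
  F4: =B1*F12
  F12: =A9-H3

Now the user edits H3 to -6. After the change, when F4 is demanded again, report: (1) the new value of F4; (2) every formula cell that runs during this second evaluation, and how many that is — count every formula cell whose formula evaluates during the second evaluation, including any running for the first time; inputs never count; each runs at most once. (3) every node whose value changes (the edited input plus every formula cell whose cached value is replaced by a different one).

Demanding F4 again yields 0.
2 formula cells run: F4, F12.
The nodes whose values change: F12, H3.

First demand of the output computes:
  B1 = 0 + 0 = 0
  F12 = 0 - -2 = 2
  F4 = 0 * 2 = 0

After the edit, cleaning proceeds:
  F12: a read changed (H3 -2->-6) — executes, giving 6.
  F4: a read changed (F12 2->6) — executes, giving 0 — identical to its old value.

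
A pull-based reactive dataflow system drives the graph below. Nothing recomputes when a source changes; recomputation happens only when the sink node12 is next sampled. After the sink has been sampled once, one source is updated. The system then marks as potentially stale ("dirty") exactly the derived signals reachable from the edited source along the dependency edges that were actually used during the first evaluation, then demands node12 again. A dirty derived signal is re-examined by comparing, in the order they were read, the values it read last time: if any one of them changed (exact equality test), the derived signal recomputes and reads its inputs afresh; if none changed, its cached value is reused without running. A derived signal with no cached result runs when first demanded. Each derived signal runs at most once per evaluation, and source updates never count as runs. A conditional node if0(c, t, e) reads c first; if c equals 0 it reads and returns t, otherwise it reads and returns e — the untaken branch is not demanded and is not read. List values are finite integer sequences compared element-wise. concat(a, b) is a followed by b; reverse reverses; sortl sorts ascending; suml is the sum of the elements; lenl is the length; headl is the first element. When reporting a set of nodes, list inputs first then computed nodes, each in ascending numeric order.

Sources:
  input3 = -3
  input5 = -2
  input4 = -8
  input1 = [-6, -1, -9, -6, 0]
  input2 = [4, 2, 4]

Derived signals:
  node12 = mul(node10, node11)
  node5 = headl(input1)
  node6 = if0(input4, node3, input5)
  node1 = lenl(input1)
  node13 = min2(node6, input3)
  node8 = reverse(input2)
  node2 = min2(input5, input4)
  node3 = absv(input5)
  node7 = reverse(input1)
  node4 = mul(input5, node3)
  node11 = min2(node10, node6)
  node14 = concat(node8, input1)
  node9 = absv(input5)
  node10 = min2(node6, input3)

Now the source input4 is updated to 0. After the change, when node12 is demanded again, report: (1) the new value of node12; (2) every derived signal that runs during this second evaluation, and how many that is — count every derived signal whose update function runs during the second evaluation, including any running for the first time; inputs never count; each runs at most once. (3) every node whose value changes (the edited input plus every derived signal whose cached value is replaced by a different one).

New value of node12: 9.
Derived signals that run: node3, node6, node10, node11 — 4 in total.
Values that change: input4, node6.
Key observation: a condition flipped, so demand reaches new nodes — node3 runs for the first time.

First evaluation (everything demanded from the output):
  node6 = if0(input4=-8 -> else branch input5) = -2
  node10 = min2(-2, -3) = -3
  node11 = min2(-3, -2) = -3
  node12 = mul(-3, -3) = 9

Propagation after the edit:
  node3: demanded for the first time — runs, produces 2.
  node6: runs — input4 -8->0; result 2.
  node10: runs — node6 -2->2; result -3 (same value as before).
  node11: runs — node6 -2->2; result -3 (same value as before).
  node12: checked — values it read are unchanged (node10 unchanged, node11 unchanged); reused cached 9 without running.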